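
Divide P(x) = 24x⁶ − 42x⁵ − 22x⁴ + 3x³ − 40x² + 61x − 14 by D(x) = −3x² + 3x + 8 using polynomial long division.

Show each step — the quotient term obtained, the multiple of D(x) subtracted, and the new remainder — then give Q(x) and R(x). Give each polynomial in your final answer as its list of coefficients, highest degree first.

Q = [-8, 6, -8, 7, -1]; R = [8, -6]

Step 1: lead(24x⁶ − 42x⁵ − 22x⁴ + 3x³ − 40x² + 61x − 14) ÷ lead(D) = 24x⁶ ÷ −3x² = −8x⁴. Subtract (−8x⁴)·D = 24x⁶ − 24x⁵ − 64x⁴. Remainder: −18x⁵ + 42x⁴ + 3x³ − 40x² + 61x − 14.
Step 2: lead(−18x⁵ + 42x⁴ + 3x³ − 40x² + 61x − 14) ÷ lead(D) = −18x⁵ ÷ −3x² = 6x³. Subtract (6x³)·D = −18x⁵ + 18x⁴ + 48x³. Remainder: 24x⁴ − 45x³ − 40x² + 61x − 14.
Step 3: lead(24x⁴ − 45x³ − 40x² + 61x − 14) ÷ lead(D) = 24x⁴ ÷ −3x² = −8x². Subtract (−8x²)·D = 24x⁴ − 24x³ − 64x². Remainder: −21x³ + 24x² + 61x − 14.
Step 4: lead(−21x³ + 24x² + 61x − 14) ÷ lead(D) = −21x³ ÷ −3x² = 7x. Subtract (7x)·D = −21x³ + 21x² + 56x. Remainder: 3x² + 5x − 14.
Step 5: lead(3x² + 5x − 14) ÷ lead(D) = 3x² ÷ −3x² = −1. Subtract (−1)·D = 3x² − 3x − 8. Remainder: 8x − 6.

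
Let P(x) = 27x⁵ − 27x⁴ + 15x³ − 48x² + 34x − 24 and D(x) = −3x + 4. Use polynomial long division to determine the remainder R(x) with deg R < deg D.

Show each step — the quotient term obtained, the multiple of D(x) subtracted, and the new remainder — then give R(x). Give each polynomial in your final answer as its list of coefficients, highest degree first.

Step 1: lead(27x⁵ − 27x⁴ + 15x³ − 48x² + 34x − 24) ÷ lead(D) = 27x⁵ ÷ −3x = −9x⁴. Subtract (−9x⁴)·D = 27x⁵ − 36x⁴. Remainder: 9x⁴ + 15x³ − 48x² + 34x − 24.
Step 2: lead(9x⁴ + 15x³ − 48x² + 34x − 24) ÷ lead(D) = 9x⁴ ÷ −3x = −3x³. Subtract (−3x³)·D = 9x⁴ − 12x³. Remainder: 27x³ − 48x² + 34x − 24.
Step 3: lead(27x³ − 48x² + 34x − 24) ÷ lead(D) = 27x³ ÷ −3x = −9x². Subtract (−9x²)·D = 27x³ − 36x². Remainder: −12x² + 34x − 24.
Step 4: lead(−12x² + 34x − 24) ÷ lead(D) = −12x² ÷ −3x = 4x. Subtract (4x)·D = −12x² + 16x. Remainder: 18x − 24.
Step 5: lead(18x − 24) ÷ lead(D) = 18x ÷ −3x = −6. Subtract (−6)·D = 18x − 24. Remainder: 0.

R = [0]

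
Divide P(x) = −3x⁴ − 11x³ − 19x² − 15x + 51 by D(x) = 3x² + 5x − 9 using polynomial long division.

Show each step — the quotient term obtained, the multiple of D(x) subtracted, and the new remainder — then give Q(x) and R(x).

Step 1: lead(−3x⁴ − 11x³ − 19x² − 15x + 51) ÷ lead(D) = −3x⁴ ÷ 3x² = −x². Subtract (−x²)·D = −3x⁴ − 5x³ + 9x². Remainder: −6x³ − 28x² − 15x + 51.
Step 2: lead(−6x³ − 28x² − 15x + 51) ÷ lead(D) = −6x³ ÷ 3x² = −2x. Subtract (−2x)·D = −6x³ − 10x² + 18x. Remainder: −18x² − 33x + 51.
Step 3: lead(−18x² − 33x + 51) ÷ lead(D) = −18x² ÷ 3x² = −6. Subtract (−6)·D = −18x² − 30x + 54. Remainder: −3x − 3.

Q(x) = −x² − 2x − 6; R(x) = −3x − 3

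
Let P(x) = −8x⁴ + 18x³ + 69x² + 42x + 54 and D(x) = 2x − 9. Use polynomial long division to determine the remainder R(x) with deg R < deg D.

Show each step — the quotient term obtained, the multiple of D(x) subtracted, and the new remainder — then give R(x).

R(x) = 0

Step 1: lead(−8x⁴ + 18x³ + 69x² + 42x + 54) ÷ lead(D) = −8x⁴ ÷ 2x = −4x³. Subtract (−4x³)·D = −8x⁴ + 36x³. Remainder: −18x³ + 69x² + 42x + 54.
Step 2: lead(−18x³ + 69x² + 42x + 54) ÷ lead(D) = −18x³ ÷ 2x = −9x². Subtract (−9x²)·D = −18x³ + 81x². Remainder: −12x² + 42x + 54.
Step 3: lead(−12x² + 42x + 54) ÷ lead(D) = −12x² ÷ 2x = −6x. Subtract (−6x)·D = −12x² + 54x. Remainder: −12x + 54.
Step 4: lead(−12x + 54) ÷ lead(D) = −12x ÷ 2x = −6. Subtract (−6)·D = −12x + 54. Remainder: 0.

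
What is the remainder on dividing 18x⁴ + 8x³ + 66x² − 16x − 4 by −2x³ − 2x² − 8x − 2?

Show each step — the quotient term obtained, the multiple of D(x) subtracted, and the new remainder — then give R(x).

R(x) = 4x² + 6x + 6

Step 1: lead(18x⁴ + 8x³ + 66x² − 16x − 4) ÷ lead(D) = 18x⁴ ÷ −2x³ = −9x. Subtract (−9x)·D = 18x⁴ + 18x³ + 72x² + 18x. Remainder: −10x³ − 6x² − 34x − 4.
Step 2: lead(−10x³ − 6x² − 34x − 4) ÷ lead(D) = −10x³ ÷ −2x³ = 5. Subtract (5)·D = −10x³ − 10x² − 40x − 10. Remainder: 4x² + 6x + 6.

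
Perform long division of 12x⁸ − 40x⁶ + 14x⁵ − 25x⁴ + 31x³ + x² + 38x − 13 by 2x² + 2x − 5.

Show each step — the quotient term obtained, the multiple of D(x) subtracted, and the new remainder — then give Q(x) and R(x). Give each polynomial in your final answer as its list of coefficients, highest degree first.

Step 1: lead(12x⁸ − 40x⁶ + 14x⁵ − 25x⁴ + 31x³ + x² + 38x − 13) ÷ lead(D) = 12x⁸ ÷ 2x² = 6x⁶. Subtract (6x⁶)·D = 12x⁸ + 12x⁷ − 30x⁶. Remainder: −12x⁷ − 10x⁶ + 14x⁵ − 25x⁴ + 31x³ + x² + 38x − 13.
Step 2: lead(−12x⁷ − 10x⁶ + 14x⁵ − 25x⁴ + 31x³ + x² + 38x − 13) ÷ lead(D) = −12x⁷ ÷ 2x² = −6x⁵. Subtract (−6x⁵)·D = −12x⁷ − 12x⁶ + 30x⁵. Remainder: 2x⁶ − 16x⁵ − 25x⁴ + 31x³ + x² + 38x − 13.
Step 3: lead(2x⁶ − 16x⁵ − 25x⁴ + 31x³ + x² + 38x − 13) ÷ lead(D) = 2x⁶ ÷ 2x² = x⁴. Subtract (x⁴)·D = 2x⁶ + 2x⁵ − 5x⁴. Remainder: −18x⁵ − 20x⁴ + 31x³ + x² + 38x − 13.
Step 4: lead(−18x⁵ − 20x⁴ + 31x³ + x² + 38x − 13) ÷ lead(D) = −18x⁵ ÷ 2x² = −9x³. Subtract (−9x³)·D = −18x⁵ − 18x⁴ + 45x³. Remainder: −2x⁴ − 14x³ + x² + 38x − 13.
Step 5: lead(−2x⁴ − 14x³ + x² + 38x − 13) ÷ lead(D) = −2x⁴ ÷ 2x² = −x². Subtract (−x²)·D = −2x⁴ − 2x³ + 5x². Remainder: −12x³ − 4x² + 38x − 13.
Step 6: lead(−12x³ − 4x² + 38x − 13) ÷ lead(D) = −12x³ ÷ 2x² = −6x. Subtract (−6x)·D = −12x³ − 12x² + 30x. Remainder: 8x² + 8x − 13.
Step 7: lead(8x² + 8x − 13) ÷ lead(D) = 8x² ÷ 2x² = 4. Subtract (4)·D = 8x² + 8x − 20. Remainder: 7.

Q = [6, -6, 1, -9, -1, -6, 4]; R = [7]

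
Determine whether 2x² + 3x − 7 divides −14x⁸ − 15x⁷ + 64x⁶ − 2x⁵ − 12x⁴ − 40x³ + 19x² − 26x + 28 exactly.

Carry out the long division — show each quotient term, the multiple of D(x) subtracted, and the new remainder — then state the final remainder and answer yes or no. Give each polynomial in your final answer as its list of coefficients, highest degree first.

R = [0], so D(x) is a factor of P(x). yes

Step 1: lead(−14x⁸ − 15x⁷ + 64x⁶ − 2x⁵ − 12x⁴ − 40x³ + 19x² − 26x + 28) ÷ lead(D) = −14x⁸ ÷ 2x² = −7x⁶. Subtract (−7x⁶)·D = −14x⁸ − 21x⁷ + 49x⁶. Remainder: 6x⁷ + 15x⁶ − 2x⁵ − 12x⁴ − 40x³ + 19x² − 26x + 28.
Step 2: lead(6x⁷ + 15x⁶ − 2x⁵ − 12x⁴ − 40x³ + 19x² − 26x + 28) ÷ lead(D) = 6x⁷ ÷ 2x² = 3x⁵. Subtract (3x⁵)·D = 6x⁷ + 9x⁶ − 21x⁵. Remainder: 6x⁶ + 19x⁵ − 12x⁴ − 40x³ + 19x² − 26x + 28.
Step 3: lead(6x⁶ + 19x⁵ − 12x⁴ − 40x³ + 19x² − 26x + 28) ÷ lead(D) = 6x⁶ ÷ 2x² = 3x⁴. Subtract (3x⁴)·D = 6x⁶ + 9x⁵ − 21x⁴. Remainder: 10x⁵ + 9x⁴ − 40x³ + 19x² − 26x + 28.
Step 4: lead(10x⁵ + 9x⁴ − 40x³ + 19x² − 26x + 28) ÷ lead(D) = 10x⁵ ÷ 2x² = 5x³. Subtract (5x³)·D = 10x⁵ + 15x⁴ − 35x³. Remainder: −6x⁴ − 5x³ + 19x² − 26x + 28.
Step 5: lead(−6x⁴ − 5x³ + 19x² − 26x + 28) ÷ lead(D) = −6x⁴ ÷ 2x² = −3x². Subtract (−3x²)·D = −6x⁴ − 9x³ + 21x². Remainder: 4x³ − 2x² − 26x + 28.
Step 6: lead(4x³ − 2x² − 26x + 28) ÷ lead(D) = 4x³ ÷ 2x² = 2x. Subtract (2x)·D = 4x³ + 6x² − 14x. Remainder: −8x² − 12x + 28.
Step 7: lead(−8x² − 12x + 28) ÷ lead(D) = −8x² ÷ 2x² = −4. Subtract (−4)·D = −8x² − 12x + 28. Remainder: 0.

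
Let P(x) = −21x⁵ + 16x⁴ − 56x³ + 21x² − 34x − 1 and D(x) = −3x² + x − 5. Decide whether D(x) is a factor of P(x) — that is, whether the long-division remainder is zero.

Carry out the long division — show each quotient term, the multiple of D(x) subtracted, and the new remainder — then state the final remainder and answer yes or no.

R(x) = −4x − 1, so D(x) is not a factor of P(x). no

Step 1: lead(−21x⁵ + 16x⁴ − 56x³ + 21x² − 34x − 1) ÷ lead(D) = −21x⁵ ÷ −3x² = 7x³. Subtract (7x³)·D = −21x⁵ + 7x⁴ − 35x³. Remainder: 9x⁴ − 21x³ + 21x² − 34x − 1.
Step 2: lead(9x⁴ − 21x³ + 21x² − 34x − 1) ÷ lead(D) = 9x⁴ ÷ −3x² = −3x². Subtract (−3x²)·D = 9x⁴ − 3x³ + 15x². Remainder: −18x³ + 6x² − 34x − 1.
Step 3: lead(−18x³ + 6x² − 34x − 1) ÷ lead(D) = −18x³ ÷ −3x² = 6x. Subtract (6x)·D = −18x³ + 6x² − 30x. Remainder: −4x − 1.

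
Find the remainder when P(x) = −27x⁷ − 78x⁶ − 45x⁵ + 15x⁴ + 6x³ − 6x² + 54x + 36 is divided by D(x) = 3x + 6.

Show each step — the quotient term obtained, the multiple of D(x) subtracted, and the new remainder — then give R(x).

R(x) = 0

Step 1: lead(−27x⁷ − 78x⁶ − 45x⁵ + 15x⁴ + 6x³ − 6x² + 54x + 36) ÷ lead(D) = −27x⁷ ÷ 3x = −9x⁶. Subtract (−9x⁶)·D = −27x⁷ − 54x⁶. Remainder: −24x⁶ − 45x⁵ + 15x⁴ + 6x³ − 6x² + 54x + 36.
Step 2: lead(−24x⁶ − 45x⁵ + 15x⁴ + 6x³ − 6x² + 54x + 36) ÷ lead(D) = −24x⁶ ÷ 3x = −8x⁵. Subtract (−8x⁵)·D = −24x⁶ − 48x⁵. Remainder: 3x⁵ + 15x⁴ + 6x³ − 6x² + 54x + 36.
Step 3: lead(3x⁵ + 15x⁴ + 6x³ − 6x² + 54x + 36) ÷ lead(D) = 3x⁵ ÷ 3x = x⁴. Subtract (x⁴)·D = 3x⁵ + 6x⁴. Remainder: 9x⁴ + 6x³ − 6x² + 54x + 36.
Step 4: lead(9x⁴ + 6x³ − 6x² + 54x + 36) ÷ lead(D) = 9x⁴ ÷ 3x = 3x³. Subtract (3x³)·D = 9x⁴ + 18x³. Remainder: −12x³ − 6x² + 54x + 36.
Step 5: lead(−12x³ − 6x² + 54x + 36) ÷ lead(D) = −12x³ ÷ 3x = −4x². Subtract (−4x²)·D = −12x³ − 24x². Remainder: 18x² + 54x + 36.
Step 6: lead(18x² + 54x + 36) ÷ lead(D) = 18x² ÷ 3x = 6x. Subtract (6x)·D = 18x² + 36x. Remainder: 18x + 36.
Step 7: lead(18x + 36) ÷ lead(D) = 18x ÷ 3x = 6. Subtract (6)·D = 18x + 36. Remainder: 0.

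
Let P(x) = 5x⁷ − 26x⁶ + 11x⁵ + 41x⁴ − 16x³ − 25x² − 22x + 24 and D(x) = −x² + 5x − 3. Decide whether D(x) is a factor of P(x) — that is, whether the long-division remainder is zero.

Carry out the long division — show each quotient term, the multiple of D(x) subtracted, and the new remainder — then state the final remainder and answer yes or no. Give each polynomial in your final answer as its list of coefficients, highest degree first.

Step 1: lead(5x⁷ − 26x⁶ + 11x⁵ + 41x⁴ − 16x³ − 25x² − 22x + 24) ÷ lead(D) = 5x⁷ ÷ −x² = −5x⁵. Subtract (−5x⁵)·D = 5x⁷ − 25x⁶ + 15x⁵. Remainder: −x⁶ − 4x⁵ + 41x⁴ − 16x³ − 25x² − 22x + 24.
Step 2: lead(−x⁶ − 4x⁵ + 41x⁴ − 16x³ − 25x² − 22x + 24) ÷ lead(D) = −x⁶ ÷ −x² = x⁴. Subtract (x⁴)·D = −x⁶ + 5x⁵ − 3x⁴. Remainder: −9x⁵ + 44x⁴ − 16x³ − 25x² − 22x + 24.
Step 3: lead(−9x⁵ + 44x⁴ − 16x³ − 25x² − 22x + 24) ÷ lead(D) = −9x⁵ ÷ −x² = 9x³. Subtract (9x³)·D = −9x⁵ + 45x⁴ − 27x³. Remainder: −x⁴ + 11x³ − 25x² − 22x + 24.
Step 4: lead(−x⁴ + 11x³ − 25x² − 22x + 24) ÷ lead(D) = −x⁴ ÷ −x² = x². Subtract (x²)·D = −x⁴ + 5x³ − 3x². Remainder: 6x³ − 22x² − 22x + 24.
Step 5: lead(6x³ − 22x² − 22x + 24) ÷ lead(D) = 6x³ ÷ −x² = −6x. Subtract (−6x)·D = 6x³ − 30x² + 18x. Remainder: 8x² − 40x + 24.
Step 6: lead(8x² − 40x + 24) ÷ lead(D) = 8x² ÷ −x² = −8. Subtract (−8)·D = 8x² − 40x + 24. Remainder: 0.

R = [0], so D(x) is a factor of P(x). yes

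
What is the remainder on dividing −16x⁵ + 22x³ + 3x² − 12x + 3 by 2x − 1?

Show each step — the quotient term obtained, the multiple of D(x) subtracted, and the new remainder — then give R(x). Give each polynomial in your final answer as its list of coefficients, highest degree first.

R = [0]

Step 1: lead(−16x⁵ + 22x³ + 3x² − 12x + 3) ÷ lead(D) = −16x⁵ ÷ 2x = −8x⁴. Subtract (−8x⁴)·D = −16x⁵ + 8x⁴. Remainder: −8x⁴ + 22x³ + 3x² − 12x + 3.
Step 2: lead(−8x⁴ + 22x³ + 3x² − 12x + 3) ÷ lead(D) = −8x⁴ ÷ 2x = −4x³. Subtract (−4x³)·D = −8x⁴ + 4x³. Remainder: 18x³ + 3x² − 12x + 3.
Step 3: lead(18x³ + 3x² − 12x + 3) ÷ lead(D) = 18x³ ÷ 2x = 9x². Subtract (9x²)·D = 18x³ − 9x². Remainder: 12x² − 12x + 3.
Step 4: lead(12x² − 12x + 3) ÷ lead(D) = 12x² ÷ 2x = 6x. Subtract (6x)·D = 12x² − 6x. Remainder: −6x + 3.
Step 5: lead(−6x + 3) ÷ lead(D) = −6x ÷ 2x = −3. Subtract (−3)·D = −6x + 3. Remainder: 0.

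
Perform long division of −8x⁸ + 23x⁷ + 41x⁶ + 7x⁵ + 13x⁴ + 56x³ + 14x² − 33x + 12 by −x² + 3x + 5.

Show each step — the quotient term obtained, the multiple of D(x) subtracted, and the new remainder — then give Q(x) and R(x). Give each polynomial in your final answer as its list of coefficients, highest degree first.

Q = [8, 1, 2, 4, 9, -9, 4]; R = [-8]

Step 1: lead(−8x⁸ + 23x⁷ + 41x⁶ + 7x⁵ + 13x⁴ + 56x³ + 14x² − 33x + 12) ÷ lead(D) = −8x⁸ ÷ −x² = 8x⁶. Subtract (8x⁶)·D = −8x⁸ + 24x⁷ + 40x⁶. Remainder: −x⁷ + x⁶ + 7x⁵ + 13x⁴ + 56x³ + 14x² − 33x + 12.
Step 2: lead(−x⁷ + x⁶ + 7x⁵ + 13x⁴ + 56x³ + 14x² − 33x + 12) ÷ lead(D) = −x⁷ ÷ −x² = x⁵. Subtract (x⁵)·D = −x⁷ + 3x⁶ + 5x⁵. Remainder: −2x⁶ + 2x⁵ + 13x⁴ + 56x³ + 14x² − 33x + 12.
Step 3: lead(−2x⁶ + 2x⁵ + 13x⁴ + 56x³ + 14x² − 33x + 12) ÷ lead(D) = −2x⁶ ÷ −x² = 2x⁴. Subtract (2x⁴)·D = −2x⁶ + 6x⁵ + 10x⁴. Remainder: −4x⁵ + 3x⁴ + 56x³ + 14x² − 33x + 12.
Step 4: lead(−4x⁵ + 3x⁴ + 56x³ + 14x² − 33x + 12) ÷ lead(D) = −4x⁵ ÷ −x² = 4x³. Subtract (4x³)·D = −4x⁵ + 12x⁴ + 20x³. Remainder: −9x⁴ + 36x³ + 14x² − 33x + 12.
Step 5: lead(−9x⁴ + 36x³ + 14x² − 33x + 12) ÷ lead(D) = −9x⁴ ÷ −x² = 9x². Subtract (9x²)·D = −9x⁴ + 27x³ + 45x². Remainder: 9x³ − 31x² − 33x + 12.
Step 6: lead(9x³ − 31x² − 33x + 12) ÷ lead(D) = 9x³ ÷ −x² = −9x. Subtract (−9x)·D = 9x³ − 27x² − 45x. Remainder: −4x² + 12x + 12.
Step 7: lead(−4x² + 12x + 12) ÷ lead(D) = −4x² ÷ −x² = 4. Subtract (4)·D = −4x² + 12x + 20. Remainder: −8.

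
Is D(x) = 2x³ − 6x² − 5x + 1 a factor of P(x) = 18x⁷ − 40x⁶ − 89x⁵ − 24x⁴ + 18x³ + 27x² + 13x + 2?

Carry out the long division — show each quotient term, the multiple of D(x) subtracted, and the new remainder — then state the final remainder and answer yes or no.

Step 1: lead(18x⁷ − 40x⁶ − 89x⁵ − 24x⁴ + 18x³ + 27x² + 13x + 2) ÷ lead(D) = 18x⁷ ÷ 2x³ = 9x⁴. Subtract (9x⁴)·D = 18x⁷ − 54x⁶ − 45x⁵ + 9x⁴. Remainder: 14x⁶ − 44x⁵ − 33x⁴ + 18x³ + 27x² + 13x + 2.
Step 2: lead(14x⁶ − 44x⁵ − 33x⁴ + 18x³ + 27x² + 13x + 2) ÷ lead(D) = 14x⁶ ÷ 2x³ = 7x³. Subtract (7x³)·D = 14x⁶ − 42x⁵ − 35x⁴ + 7x³. Remainder: −2x⁵ + 2x⁴ + 11x³ + 27x² + 13x + 2.
Step 3: lead(−2x⁵ + 2x⁴ + 11x³ + 27x² + 13x + 2) ÷ lead(D) = −2x⁵ ÷ 2x³ = −x². Subtract (−x²)·D = −2x⁵ + 6x⁴ + 5x³ − x². Remainder: −4x⁴ + 6x³ + 28x² + 13x + 2.
Step 4: lead(−4x⁴ + 6x³ + 28x² + 13x + 2) ÷ lead(D) = −4x⁴ ÷ 2x³ = −2x. Subtract (−2x)·D = −4x⁴ + 12x³ + 10x² − 2x. Remainder: −6x³ + 18x² + 15x + 2.
Step 5: lead(−6x³ + 18x² + 15x + 2) ÷ lead(D) = −6x³ ÷ 2x³ = −3. Subtract (−3)·D = −6x³ + 18x² + 15x − 3. Remainder: 5.

R(x) = 5, so D(x) is not a factor of P(x). no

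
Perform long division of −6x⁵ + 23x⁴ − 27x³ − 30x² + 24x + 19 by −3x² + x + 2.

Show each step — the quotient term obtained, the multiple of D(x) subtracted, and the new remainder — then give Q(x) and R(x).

Q(x) = 2x³ − 7x² + 8x + 8; R(x) = 3

Step 1: lead(−6x⁵ + 23x⁴ − 27x³ − 30x² + 24x + 19) ÷ lead(D) = −6x⁵ ÷ −3x² = 2x³. Subtract (2x³)·D = −6x⁵ + 2x⁴ + 4x³. Remainder: 21x⁴ − 31x³ − 30x² + 24x + 19.
Step 2: lead(21x⁴ − 31x³ − 30x² + 24x + 19) ÷ lead(D) = 21x⁴ ÷ −3x² = −7x². Subtract (−7x²)·D = 21x⁴ − 7x³ − 14x². Remainder: −24x³ − 16x² + 24x + 19.
Step 3: lead(−24x³ − 16x² + 24x + 19) ÷ lead(D) = −24x³ ÷ −3x² = 8x. Subtract (8x)·D = −24x³ + 8x² + 16x. Remainder: −24x² + 8x + 19.
Step 4: lead(−24x² + 8x + 19) ÷ lead(D) = −24x² ÷ −3x² = 8. Subtract (8)·D = −24x² + 8x + 16. Remainder: 3.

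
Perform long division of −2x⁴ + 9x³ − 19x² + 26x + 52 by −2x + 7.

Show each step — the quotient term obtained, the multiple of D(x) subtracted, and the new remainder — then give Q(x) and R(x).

Q(x) = x³ − x² + 6x + 8; R(x) = −4

Step 1: lead(−2x⁴ + 9x³ − 19x² + 26x + 52) ÷ lead(D) = −2x⁴ ÷ −2x = x³. Subtract (x³)·D = −2x⁴ + 7x³. Remainder: 2x³ − 19x² + 26x + 52.
Step 2: lead(2x³ − 19x² + 26x + 52) ÷ lead(D) = 2x³ ÷ −2x = −x². Subtract (−x²)·D = 2x³ − 7x². Remainder: −12x² + 26x + 52.
Step 3: lead(−12x² + 26x + 52) ÷ lead(D) = −12x² ÷ −2x = 6x. Subtract (6x)·D = −12x² + 42x. Remainder: −16x + 52.
Step 4: lead(−16x + 52) ÷ lead(D) = −16x ÷ −2x = 8. Subtract (8)·D = −16x + 56. Remainder: −4.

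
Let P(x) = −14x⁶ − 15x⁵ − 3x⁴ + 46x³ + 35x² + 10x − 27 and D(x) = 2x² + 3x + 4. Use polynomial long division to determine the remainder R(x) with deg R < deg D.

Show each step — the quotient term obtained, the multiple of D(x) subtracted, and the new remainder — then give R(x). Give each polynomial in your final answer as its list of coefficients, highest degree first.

Step 1: lead(−14x⁶ − 15x⁵ − 3x⁴ + 46x³ + 35x² + 10x − 27) ÷ lead(D) = −14x⁶ ÷ 2x² = −7x⁴. Subtract (−7x⁴)·D = −14x⁶ − 21x⁵ − 28x⁴. Remainder: 6x⁵ + 25x⁴ + 46x³ + 35x² + 10x − 27.
Step 2: lead(6x⁵ + 25x⁴ + 46x³ + 35x² + 10x − 27) ÷ lead(D) = 6x⁵ ÷ 2x² = 3x³. Subtract (3x³)·D = 6x⁵ + 9x⁴ + 12x³. Remainder: 16x⁴ + 34x³ + 35x² + 10x − 27.
Step 3: lead(16x⁴ + 34x³ + 35x² + 10x − 27) ÷ lead(D) = 16x⁴ ÷ 2x² = 8x². Subtract (8x²)·D = 16x⁴ + 24x³ + 32x². Remainder: 10x³ + 3x² + 10x − 27.
Step 4: lead(10x³ + 3x² + 10x − 27) ÷ lead(D) = 10x³ ÷ 2x² = 5x. Subtract (5x)·D = 10x³ + 15x² + 20x. Remainder: −12x² − 10x − 27.
Step 5: lead(−12x² − 10x − 27) ÷ lead(D) = −12x² ÷ 2x² = −6. Subtract (−6)·D = −12x² − 18x − 24. Remainder: 8x − 3.

R = [8, -3]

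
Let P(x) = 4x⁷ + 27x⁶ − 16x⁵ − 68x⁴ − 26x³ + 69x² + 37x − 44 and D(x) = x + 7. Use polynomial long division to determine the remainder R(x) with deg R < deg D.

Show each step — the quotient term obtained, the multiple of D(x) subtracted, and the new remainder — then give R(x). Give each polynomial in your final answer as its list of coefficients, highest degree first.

Step 1: lead(4x⁷ + 27x⁶ − 16x⁵ − 68x⁴ − 26x³ + 69x² + 37x − 44) ÷ lead(D) = 4x⁷ ÷ x = 4x⁶. Subtract (4x⁶)·D = 4x⁷ + 28x⁶. Remainder: −x⁶ − 16x⁵ − 68x⁴ − 26x³ + 69x² + 37x − 44.
Step 2: lead(−x⁶ − 16x⁵ − 68x⁴ − 26x³ + 69x² + 37x − 44) ÷ lead(D) = −x⁶ ÷ x = −x⁵. Subtract (−x⁵)·D = −x⁶ − 7x⁵. Remainder: −9x⁵ − 68x⁴ − 26x³ + 69x² + 37x − 44.
Step 3: lead(−9x⁵ − 68x⁴ − 26x³ + 69x² + 37x − 44) ÷ lead(D) = −9x⁵ ÷ x = −9x⁴. Subtract (−9x⁴)·D = −9x⁵ − 63x⁴. Remainder: −5x⁴ − 26x³ + 69x² + 37x − 44.
Step 4: lead(−5x⁴ − 26x³ + 69x² + 37x − 44) ÷ lead(D) = −5x⁴ ÷ x = −5x³. Subtract (−5x³)·D = −5x⁴ − 35x³. Remainder: 9x³ + 69x² + 37x − 44.
Step 5: lead(9x³ + 69x² + 37x − 44) ÷ lead(D) = 9x³ ÷ x = 9x². Subtract (9x²)·D = 9x³ + 63x². Remainder: 6x² + 37x − 44.
Step 6: lead(6x² + 37x − 44) ÷ lead(D) = 6x² ÷ x = 6x. Subtract (6x)·D = 6x² + 42x. Remainder: −5x − 44.
Step 7: lead(−5x − 44) ÷ lead(D) = −5x ÷ x = −5. Subtract (−5)·D = −5x − 35. Remainder: −9.

R = [-9]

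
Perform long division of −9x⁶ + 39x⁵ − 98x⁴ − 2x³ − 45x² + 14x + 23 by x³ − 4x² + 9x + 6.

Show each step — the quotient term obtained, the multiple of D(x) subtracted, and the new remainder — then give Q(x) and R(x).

Q(x) = −9x³ + 3x² − 5x + 5; R(x) = 2x² − x − 7

Step 1: lead(−9x⁶ + 39x⁵ − 98x⁴ − 2x³ − 45x² + 14x + 23) ÷ lead(D) = −9x⁶ ÷ x³ = −9x³. Subtract (−9x³)·D = −9x⁶ + 36x⁵ − 81x⁴ − 54x³. Remainder: 3x⁵ − 17x⁴ + 52x³ − 45x² + 14x + 23.
Step 2: lead(3x⁵ − 17x⁴ + 52x³ − 45x² + 14x + 23) ÷ lead(D) = 3x⁵ ÷ x³ = 3x². Subtract (3x²)·D = 3x⁵ − 12x⁴ + 27x³ + 18x². Remainder: −5x⁴ + 25x³ − 63x² + 14x + 23.
Step 3: lead(−5x⁴ + 25x³ − 63x² + 14x + 23) ÷ lead(D) = −5x⁴ ÷ x³ = −5x. Subtract (−5x)·D = −5x⁴ + 20x³ − 45x² − 30x. Remainder: 5x³ − 18x² + 44x + 23.
Step 4: lead(5x³ − 18x² + 44x + 23) ÷ lead(D) = 5x³ ÷ x³ = 5. Subtract (5)·D = 5x³ − 20x² + 45x + 30. Remainder: 2x² − x − 7.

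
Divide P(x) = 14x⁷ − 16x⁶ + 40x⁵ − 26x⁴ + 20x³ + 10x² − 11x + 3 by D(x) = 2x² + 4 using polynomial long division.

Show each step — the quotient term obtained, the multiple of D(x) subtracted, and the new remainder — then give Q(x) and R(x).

Step 1: lead(14x⁷ − 16x⁶ + 40x⁵ − 26x⁴ + 20x³ + 10x² − 11x + 3) ÷ lead(D) = 14x⁷ ÷ 2x² = 7x⁵. Subtract (7x⁵)·D = 14x⁷ + 28x⁵. Remainder: −16x⁶ + 12x⁵ − 26x⁴ + 20x³ + 10x² − 11x + 3.
Step 2: lead(−16x⁶ + 12x⁵ − 26x⁴ + 20x³ + 10x² − 11x + 3) ÷ lead(D) = −16x⁶ ÷ 2x² = −8x⁴. Subtract (−8x⁴)·D = −16x⁶ − 32x⁴. Remainder: 12x⁵ + 6x⁴ + 20x³ + 10x² − 11x + 3.
Step 3: lead(12x⁵ + 6x⁴ + 20x³ + 10x² − 11x + 3) ÷ lead(D) = 12x⁵ ÷ 2x² = 6x³. Subtract (6x³)·D = 12x⁵ + 24x³. Remainder: 6x⁴ − 4x³ + 10x² − 11x + 3.
Step 4: lead(6x⁴ − 4x³ + 10x² − 11x + 3) ÷ lead(D) = 6x⁴ ÷ 2x² = 3x². Subtract (3x²)·D = 6x⁴ + 12x². Remainder: −4x³ − 2x² − 11x + 3.
Step 5: lead(−4x³ − 2x² − 11x + 3) ÷ lead(D) = −4x³ ÷ 2x² = −2x. Subtract (−2x)·D = −4x³ − 8x. Remainder: −2x² − 3x + 3.
Step 6: lead(−2x² − 3x + 3) ÷ lead(D) = −2x² ÷ 2x² = −1. Subtract (−1)·D = −2x² − 4. Remainder: −3x + 7.

Q(x) = 7x⁵ − 8x⁴ + 6x³ + 3x² − 2x − 1; R(x) = −3x + 7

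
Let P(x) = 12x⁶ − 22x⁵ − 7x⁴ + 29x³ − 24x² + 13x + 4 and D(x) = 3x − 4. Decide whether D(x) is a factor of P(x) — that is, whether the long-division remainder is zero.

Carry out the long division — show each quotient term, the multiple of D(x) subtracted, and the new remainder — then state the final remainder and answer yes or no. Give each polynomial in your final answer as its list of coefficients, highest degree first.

Step 1: lead(12x⁶ − 22x⁵ − 7x⁴ + 29x³ − 24x² + 13x + 4) ÷ lead(D) = 12x⁶ ÷ 3x = 4x⁵. Subtract (4x⁵)·D = 12x⁶ − 16x⁵. Remainder: −6x⁵ − 7x⁴ + 29x³ − 24x² + 13x + 4.
Step 2: lead(−6x⁵ − 7x⁴ + 29x³ − 24x² + 13x + 4) ÷ lead(D) = −6x⁵ ÷ 3x = −2x⁴. Subtract (−2x⁴)·D = −6x⁵ + 8x⁴. Remainder: −15x⁴ + 29x³ − 24x² + 13x + 4.
Step 3: lead(−15x⁴ + 29x³ − 24x² + 13x + 4) ÷ lead(D) = −15x⁴ ÷ 3x = −5x³. Subtract (−5x³)·D = −15x⁴ + 20x³. Remainder: 9x³ − 24x² + 13x + 4.
Step 4: lead(9x³ − 24x² + 13x + 4) ÷ lead(D) = 9x³ ÷ 3x = 3x². Subtract (3x²)·D = 9x³ − 12x². Remainder: −12x² + 13x + 4.
Step 5: lead(−12x² + 13x + 4) ÷ lead(D) = −12x² ÷ 3x = −4x. Subtract (−4x)·D = −12x² + 16x. Remainder: −3x + 4.
Step 6: lead(−3x + 4) ÷ lead(D) = −3x ÷ 3x = −1. Subtract (−1)·D = −3x + 4. Remainder: 0.

R = [0], so D(x) is a factor of P(x). yes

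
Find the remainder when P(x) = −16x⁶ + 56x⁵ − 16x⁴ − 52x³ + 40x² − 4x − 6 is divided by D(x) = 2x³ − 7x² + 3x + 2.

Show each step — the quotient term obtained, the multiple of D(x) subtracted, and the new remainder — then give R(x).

Step 1: lead(−16x⁶ + 56x⁵ − 16x⁴ − 52x³ + 40x² − 4x − 6) ÷ lead(D) = −16x⁶ ÷ 2x³ = −8x³. Subtract (−8x³)·D = −16x⁶ + 56x⁵ − 24x⁴ − 16x³. Remainder: 8x⁴ − 36x³ + 40x² − 4x − 6.
Step 2: lead(8x⁴ − 36x³ + 40x² − 4x − 6) ÷ lead(D) = 8x⁴ ÷ 2x³ = 4x. Subtract (4x)·D = 8x⁴ − 28x³ + 12x² + 8x. Remainder: −8x³ + 28x² − 12x − 6.
Step 3: lead(−8x³ + 28x² − 12x − 6) ÷ lead(D) = −8x³ ÷ 2x³ = −4. Subtract (−4)·D = −8x³ + 28x² − 12x − 8. Remainder: 2.

R(x) = 2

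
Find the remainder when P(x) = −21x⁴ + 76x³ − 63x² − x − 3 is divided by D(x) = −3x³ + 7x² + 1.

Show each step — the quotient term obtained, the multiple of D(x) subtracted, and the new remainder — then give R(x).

R(x) = −8x + 6

Step 1: lead(−21x⁴ + 76x³ − 63x² − x − 3) ÷ lead(D) = −21x⁴ ÷ −3x³ = 7x. Subtract (7x)·D = −21x⁴ + 49x³ + 7x. Remainder: 27x³ − 63x² − 8x − 3.
Step 2: lead(27x³ − 63x² − 8x − 3) ÷ lead(D) = 27x³ ÷ −3x³ = −9. Subtract (−9)·D = 27x³ − 63x² − 9. Remainder: −8x + 6.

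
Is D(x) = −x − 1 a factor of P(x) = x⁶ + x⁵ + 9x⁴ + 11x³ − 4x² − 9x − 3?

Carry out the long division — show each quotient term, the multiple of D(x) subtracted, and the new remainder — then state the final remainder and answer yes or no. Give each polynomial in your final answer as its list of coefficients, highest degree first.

R = [0], so D(x) is a factor of P(x). yes

Step 1: lead(x⁶ + x⁵ + 9x⁴ + 11x³ − 4x² − 9x − 3) ÷ lead(D) = x⁶ ÷ −x = −x⁵. Subtract (−x⁵)·D = x⁶ + x⁵. Remainder: 9x⁴ + 11x³ − 4x² − 9x − 3.
Step 2: lead(9x⁴ + 11x³ − 4x² − 9x − 3) ÷ lead(D) = 9x⁴ ÷ −x = −9x³. Subtract (−9x³)·D = 9x⁴ + 9x³. Remainder: 2x³ − 4x² − 9x − 3.
Step 3: lead(2x³ − 4x² − 9x − 3) ÷ lead(D) = 2x³ ÷ −x = −2x². Subtract (−2x²)·D = 2x³ + 2x². Remainder: −6x² − 9x − 3.
Step 4: lead(−6x² − 9x − 3) ÷ lead(D) = −6x² ÷ −x = 6x. Subtract (6x)·D = −6x² − 6x. Remainder: −3x − 3.
Step 5: lead(−3x − 3) ÷ lead(D) = −3x ÷ −x = 3. Subtract (3)·D = −3x − 3. Remainder: 0.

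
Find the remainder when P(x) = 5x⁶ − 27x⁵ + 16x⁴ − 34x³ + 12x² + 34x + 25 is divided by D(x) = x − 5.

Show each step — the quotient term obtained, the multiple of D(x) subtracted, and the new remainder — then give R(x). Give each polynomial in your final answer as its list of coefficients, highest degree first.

R = [-5]

Step 1: lead(5x⁶ − 27x⁵ + 16x⁴ − 34x³ + 12x² + 34x + 25) ÷ lead(D) = 5x⁶ ÷ x = 5x⁵. Subtract (5x⁵)·D = 5x⁶ − 25x⁵. Remainder: −2x⁵ + 16x⁴ − 34x³ + 12x² + 34x + 25.
Step 2: lead(−2x⁵ + 16x⁴ − 34x³ + 12x² + 34x + 25) ÷ lead(D) = −2x⁵ ÷ x = −2x⁴. Subtract (−2x⁴)·D = −2x⁵ + 10x⁴. Remainder: 6x⁴ − 34x³ + 12x² + 34x + 25.
Step 3: lead(6x⁴ − 34x³ + 12x² + 34x + 25) ÷ lead(D) = 6x⁴ ÷ x = 6x³. Subtract (6x³)·D = 6x⁴ − 30x³. Remainder: −4x³ + 12x² + 34x + 25.
Step 4: lead(−4x³ + 12x² + 34x + 25) ÷ lead(D) = −4x³ ÷ x = −4x². Subtract (−4x²)·D = −4x³ + 20x². Remainder: −8x² + 34x + 25.
Step 5: lead(−8x² + 34x + 25) ÷ lead(D) = −8x² ÷ x = −8x. Subtract (−8x)·D = −8x² + 40x. Remainder: −6x + 25.
Step 6: lead(−6x + 25) ÷ lead(D) = −6x ÷ x = −6. Subtract (−6)·D = −6x + 30. Remainder: −5.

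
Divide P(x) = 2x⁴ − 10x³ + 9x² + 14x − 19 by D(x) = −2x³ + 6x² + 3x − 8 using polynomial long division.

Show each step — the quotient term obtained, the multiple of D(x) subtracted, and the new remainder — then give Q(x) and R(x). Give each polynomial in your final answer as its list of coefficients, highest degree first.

Q = [-1, 2]; R = [-3]

Step 1: lead(2x⁴ − 10x³ + 9x² + 14x − 19) ÷ lead(D) = 2x⁴ ÷ −2x³ = −x. Subtract (−x)·D = 2x⁴ − 6x³ − 3x² + 8x. Remainder: −4x³ + 12x² + 6x − 19.
Step 2: lead(−4x³ + 12x² + 6x − 19) ÷ lead(D) = −4x³ ÷ −2x³ = 2. Subtract (2)·D = −4x³ + 12x² + 6x − 16. Remainder: −3.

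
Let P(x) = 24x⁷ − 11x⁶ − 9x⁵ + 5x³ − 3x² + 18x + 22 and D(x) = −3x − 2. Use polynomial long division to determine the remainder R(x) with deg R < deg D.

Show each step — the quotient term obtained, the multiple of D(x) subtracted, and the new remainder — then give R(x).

Step 1: lead(24x⁷ − 11x⁶ − 9x⁵ + 5x³ − 3x² + 18x + 22) ÷ lead(D) = 24x⁷ ÷ −3x = −8x⁶. Subtract (−8x⁶)·D = 24x⁷ + 16x⁶. Remainder: −27x⁶ − 9x⁵ + 5x³ − 3x² + 18x + 22.
Step 2: lead(−27x⁶ − 9x⁵ + 5x³ − 3x² + 18x + 22) ÷ lead(D) = −27x⁶ ÷ −3x = 9x⁵. Subtract (9x⁵)·D = −27x⁶ − 18x⁵. Remainder: 9x⁵ + 5x³ − 3x² + 18x + 22.
Step 3: lead(9x⁵ + 5x³ − 3x² + 18x + 22) ÷ lead(D) = 9x⁵ ÷ −3x = −3x⁴. Subtract (−3x⁴)·D = 9x⁵ + 6x⁴. Remainder: −6x⁴ + 5x³ − 3x² + 18x + 22.
Step 4: lead(−6x⁴ + 5x³ − 3x² + 18x + 22) ÷ lead(D) = −6x⁴ ÷ −3x = 2x³. Subtract (2x³)·D = −6x⁴ − 4x³. Remainder: 9x³ − 3x² + 18x + 22.
Step 5: lead(9x³ − 3x² + 18x + 22) ÷ lead(D) = 9x³ ÷ −3x = −3x². Subtract (−3x²)·D = 9x³ + 6x². Remainder: −9x² + 18x + 22.
Step 6: lead(−9x² + 18x + 22) ÷ lead(D) = −9x² ÷ −3x = 3x. Subtract (3x)·D = −9x² − 6x. Remainder: 24x + 22.
Step 7: lead(24x + 22) ÷ lead(D) = 24x ÷ −3x = −8. Subtract (−8)·D = 24x + 16. Remainder: 6.

R(x) = 6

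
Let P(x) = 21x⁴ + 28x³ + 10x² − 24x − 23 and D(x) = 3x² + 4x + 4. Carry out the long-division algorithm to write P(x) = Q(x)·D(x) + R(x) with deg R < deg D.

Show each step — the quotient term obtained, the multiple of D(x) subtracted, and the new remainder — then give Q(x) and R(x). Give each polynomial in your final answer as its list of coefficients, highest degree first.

Q = [7, 0, -6]; R = [1]

Step 1: lead(21x⁴ + 28x³ + 10x² − 24x − 23) ÷ lead(D) = 21x⁴ ÷ 3x² = 7x². Subtract (7x²)·D = 21x⁴ + 28x³ + 28x². Remainder: −18x² − 24x − 23.
Step 2: lead(−18x² − 24x − 23) ÷ lead(D) = −18x² ÷ 3x² = −6. Subtract (−6)·D = −18x² − 24x − 24. Remainder: 1.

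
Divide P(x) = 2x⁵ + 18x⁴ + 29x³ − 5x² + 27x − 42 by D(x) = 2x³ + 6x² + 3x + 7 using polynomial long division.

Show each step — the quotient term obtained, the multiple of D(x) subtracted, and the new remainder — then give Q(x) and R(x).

Step 1: lead(2x⁵ + 18x⁴ + 29x³ − 5x² + 27x − 42) ÷ lead(D) = 2x⁵ ÷ 2x³ = x². Subtract (x²)·D = 2x⁵ + 6x⁴ + 3x³ + 7x². Remainder: 12x⁴ + 26x³ − 12x² + 27x − 42.
Step 2: lead(12x⁴ + 26x³ − 12x² + 27x − 42) ÷ lead(D) = 12x⁴ ÷ 2x³ = 6x. Subtract (6x)·D = 12x⁴ + 36x³ + 18x² + 42x. Remainder: −10x³ − 30x² − 15x − 42.
Step 3: lead(−10x³ − 30x² − 15x − 42) ÷ lead(D) = −10x³ ÷ 2x³ = −5. Subtract (−5)·D = −10x³ − 30x² − 15x − 35. Remainder: −7.

Q(x) = x² + 6x − 5; R(x) = −7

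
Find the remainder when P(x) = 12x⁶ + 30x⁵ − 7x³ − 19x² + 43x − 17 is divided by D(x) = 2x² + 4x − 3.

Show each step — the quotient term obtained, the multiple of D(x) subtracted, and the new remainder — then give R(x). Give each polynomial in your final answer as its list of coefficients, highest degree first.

R = [8, -2]

Step 1: lead(12x⁶ + 30x⁵ − 7x³ − 19x² + 43x − 17) ÷ lead(D) = 12x⁶ ÷ 2x² = 6x⁴. Subtract (6x⁴)·D = 12x⁶ + 24x⁵ − 18x⁴. Remainder: 6x⁵ + 18x⁴ − 7x³ − 19x² + 43x − 17.
Step 2: lead(6x⁵ + 18x⁴ − 7x³ − 19x² + 43x − 17) ÷ lead(D) = 6x⁵ ÷ 2x² = 3x³. Subtract (3x³)·D = 6x⁵ + 12x⁴ − 9x³. Remainder: 6x⁴ + 2x³ − 19x² + 43x − 17.
Step 3: lead(6x⁴ + 2x³ − 19x² + 43x − 17) ÷ lead(D) = 6x⁴ ÷ 2x² = 3x². Subtract (3x²)·D = 6x⁴ + 12x³ − 9x². Remainder: −10x³ − 10x² + 43x − 17.
Step 4: lead(−10x³ − 10x² + 43x − 17) ÷ lead(D) = −10x³ ÷ 2x² = −5x. Subtract (−5x)·D = −10x³ − 20x² + 15x. Remainder: 10x² + 28x − 17.
Step 5: lead(10x² + 28x − 17) ÷ lead(D) = 10x² ÷ 2x² = 5. Subtract (5)·D = 10x² + 20x − 15. Remainder: 8x − 2.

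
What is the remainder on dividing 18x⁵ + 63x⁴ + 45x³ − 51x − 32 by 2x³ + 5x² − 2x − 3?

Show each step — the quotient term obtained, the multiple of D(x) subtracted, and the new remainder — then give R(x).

R(x) = −6x − 5

Step 1: lead(18x⁵ + 63x⁴ + 45x³ − 51x − 32) ÷ lead(D) = 18x⁵ ÷ 2x³ = 9x². Subtract (9x²)·D = 18x⁵ + 45x⁴ − 18x³ − 27x². Remainder: 18x⁴ + 63x³ + 27x² − 51x − 32.
Step 2: lead(18x⁴ + 63x³ + 27x² − 51x − 32) ÷ lead(D) = 18x⁴ ÷ 2x³ = 9x. Subtract (9x)·D = 18x⁴ + 45x³ − 18x² − 27x. Remainder: 18x³ + 45x² − 24x − 32.
Step 3: lead(18x³ + 45x² − 24x − 32) ÷ lead(D) = 18x³ ÷ 2x³ = 9. Subtract (9)·D = 18x³ + 45x² − 18x − 27. Remainder: −6x − 5.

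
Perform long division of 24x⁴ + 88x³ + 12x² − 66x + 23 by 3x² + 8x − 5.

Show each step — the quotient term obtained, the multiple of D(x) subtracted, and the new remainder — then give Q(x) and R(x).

Step 1: lead(24x⁴ + 88x³ + 12x² − 66x + 23) ÷ lead(D) = 24x⁴ ÷ 3x² = 8x². Subtract (8x²)·D = 24x⁴ + 64x³ − 40x². Remainder: 24x³ + 52x² − 66x + 23.
Step 2: lead(24x³ + 52x² − 66x + 23) ÷ lead(D) = 24x³ ÷ 3x² = 8x. Subtract (8x)·D = 24x³ + 64x² − 40x. Remainder: −12x² − 26x + 23.
Step 3: lead(−12x² − 26x + 23) ÷ lead(D) = −12x² ÷ 3x² = −4. Subtract (−4)·D = −12x² − 32x + 20. Remainder: 6x + 3.

Q(x) = 8x² + 8x − 4; R(x) = 6x + 3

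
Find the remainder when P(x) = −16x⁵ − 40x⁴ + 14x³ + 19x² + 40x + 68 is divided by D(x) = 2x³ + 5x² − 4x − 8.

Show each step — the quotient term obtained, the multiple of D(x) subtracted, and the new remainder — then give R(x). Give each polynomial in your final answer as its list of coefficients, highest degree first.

R = [4, -4]

Step 1: lead(−16x⁵ − 40x⁴ + 14x³ + 19x² + 40x + 68) ÷ lead(D) = −16x⁵ ÷ 2x³ = −8x². Subtract (−8x²)·D = −16x⁵ − 40x⁴ + 32x³ + 64x². Remainder: −18x³ − 45x² + 40x + 68.
Step 2: lead(−18x³ − 45x² + 40x + 68) ÷ lead(D) = −18x³ ÷ 2x³ = −9. Subtract (−9)·D = −18x³ − 45x² + 36x + 72. Remainder: 4x − 4.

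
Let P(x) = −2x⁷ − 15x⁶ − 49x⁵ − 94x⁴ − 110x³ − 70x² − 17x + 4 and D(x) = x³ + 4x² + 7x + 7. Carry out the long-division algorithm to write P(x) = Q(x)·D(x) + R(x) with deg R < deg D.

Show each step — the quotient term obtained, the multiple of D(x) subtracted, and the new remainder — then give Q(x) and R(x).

Q(x) = −2x⁴ − 7x³ − 7x² − 3x; R(x) = 4x + 4

Step 1: lead(−2x⁷ − 15x⁶ − 49x⁵ − 94x⁴ − 110x³ − 70x² − 17x + 4) ÷ lead(D) = −2x⁷ ÷ x³ = −2x⁴. Subtract (−2x⁴)·D = −2x⁷ − 8x⁶ − 14x⁵ − 14x⁴. Remainder: −7x⁶ − 35x⁵ − 80x⁴ − 110x³ − 70x² − 17x + 4.
Step 2: lead(−7x⁶ − 35x⁵ − 80x⁴ − 110x³ − 70x² − 17x + 4) ÷ lead(D) = −7x⁶ ÷ x³ = −7x³. Subtract (−7x³)·D = −7x⁶ − 28x⁵ − 49x⁴ − 49x³. Remainder: −7x⁵ − 31x⁴ − 61x³ − 70x² − 17x + 4.
Step 3: lead(−7x⁵ − 31x⁴ − 61x³ − 70x² − 17x + 4) ÷ lead(D) = −7x⁵ ÷ x³ = −7x². Subtract (−7x²)·D = −7x⁵ − 28x⁴ − 49x³ − 49x². Remainder: −3x⁴ − 12x³ − 21x² − 17x + 4.
Step 4: lead(−3x⁴ − 12x³ − 21x² − 17x + 4) ÷ lead(D) = −3x⁴ ÷ x³ = −3x. Subtract (−3x)·D = −3x⁴ − 12x³ − 21x² − 21x. Remainder: 4x + 4.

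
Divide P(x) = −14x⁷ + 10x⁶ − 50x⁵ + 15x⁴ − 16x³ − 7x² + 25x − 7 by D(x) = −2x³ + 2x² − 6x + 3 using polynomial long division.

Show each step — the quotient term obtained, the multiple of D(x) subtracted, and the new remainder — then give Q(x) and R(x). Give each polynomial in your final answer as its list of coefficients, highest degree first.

Q = [7, 2, 6, 3, -4]; R = [1, -8, 5]

Step 1: lead(−14x⁷ + 10x⁶ − 50x⁵ + 15x⁴ − 16x³ − 7x² + 25x − 7) ÷ lead(D) = −14x⁷ ÷ −2x³ = 7x⁴. Subtract (7x⁴)·D = −14x⁷ + 14x⁶ − 42x⁵ + 21x⁴. Remainder: −4x⁶ − 8x⁵ − 6x⁴ − 16x³ − 7x² + 25x − 7.
Step 2: lead(−4x⁶ − 8x⁵ − 6x⁴ − 16x³ − 7x² + 25x − 7) ÷ lead(D) = −4x⁶ ÷ −2x³ = 2x³. Subtract (2x³)·D = −4x⁶ + 4x⁵ − 12x⁴ + 6x³. Remainder: −12x⁵ + 6x⁴ − 22x³ − 7x² + 25x − 7.
Step 3: lead(−12x⁵ + 6x⁴ − 22x³ − 7x² + 25x − 7) ÷ lead(D) = −12x⁵ ÷ −2x³ = 6x². Subtract (6x²)·D = −12x⁵ + 12x⁴ − 36x³ + 18x². Remainder: −6x⁴ + 14x³ − 25x² + 25x − 7.
Step 4: lead(−6x⁴ + 14x³ − 25x² + 25x − 7) ÷ lead(D) = −6x⁴ ÷ −2x³ = 3x. Subtract (3x)·D = −6x⁴ + 6x³ − 18x² + 9x. Remainder: 8x³ − 7x² + 16x − 7.
Step 5: lead(8x³ − 7x² + 16x − 7) ÷ lead(D) = 8x³ ÷ −2x³ = −4. Subtract (−4)·D = 8x³ − 8x² + 24x − 12. Remainder: x² − 8x + 5.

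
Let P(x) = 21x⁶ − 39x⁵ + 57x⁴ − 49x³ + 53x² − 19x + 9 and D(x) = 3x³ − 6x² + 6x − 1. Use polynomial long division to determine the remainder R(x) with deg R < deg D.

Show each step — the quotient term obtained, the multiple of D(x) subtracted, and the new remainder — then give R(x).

Step 1: lead(21x⁶ − 39x⁵ + 57x⁴ − 49x³ + 53x² − 19x + 9) ÷ lead(D) = 21x⁶ ÷ 3x³ = 7x³. Subtract (7x³)·D = 21x⁶ − 42x⁵ + 42x⁴ − 7x³. Remainder: 3x⁵ + 15x⁴ − 42x³ + 53x² − 19x + 9.
Step 2: lead(3x⁵ + 15x⁴ − 42x³ + 53x² − 19x + 9) ÷ lead(D) = 3x⁵ ÷ 3x³ = x². Subtract (x²)·D = 3x⁵ − 6x⁴ + 6x³ − x². Remainder: 21x⁴ − 48x³ + 54x² − 19x + 9.
Step 3: lead(21x⁴ − 48x³ + 54x² − 19x + 9) ÷ lead(D) = 21x⁴ ÷ 3x³ = 7x. Subtract (7x)·D = 21x⁴ − 42x³ + 42x² − 7x. Remainder: −6x³ + 12x² − 12x + 9.
Step 4: lead(−6x³ + 12x² − 12x + 9) ÷ lead(D) = −6x³ ÷ 3x³ = −2. Subtract (−2)·D = −6x³ + 12x² − 12x + 2. Remainder: 7.

R(x) = 7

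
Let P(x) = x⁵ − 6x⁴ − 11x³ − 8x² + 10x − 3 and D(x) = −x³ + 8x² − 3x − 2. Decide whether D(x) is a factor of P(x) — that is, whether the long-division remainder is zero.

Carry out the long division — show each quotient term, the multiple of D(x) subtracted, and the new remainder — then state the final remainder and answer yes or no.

Step 1: lead(x⁵ − 6x⁴ − 11x³ − 8x² + 10x − 3) ÷ lead(D) = x⁵ ÷ −x³ = −x². Subtract (−x²)·D = x⁵ − 8x⁴ + 3x³ + 2x². Remainder: 2x⁴ − 14x³ − 10x² + 10x − 3.
Step 2: lead(2x⁴ − 14x³ − 10x² + 10x − 3) ÷ lead(D) = 2x⁴ ÷ −x³ = −2x. Subtract (−2x)·D = 2x⁴ − 16x³ + 6x² + 4x. Remainder: 2x³ − 16x² + 6x − 3.
Step 3: lead(2x³ − 16x² + 6x − 3) ÷ lead(D) = 2x³ ÷ −x³ = −2. Subtract (−2)·D = 2x³ − 16x² + 6x + 4. Remainder: −7.

R(x) = −7, so D(x) is not a factor of P(x). no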